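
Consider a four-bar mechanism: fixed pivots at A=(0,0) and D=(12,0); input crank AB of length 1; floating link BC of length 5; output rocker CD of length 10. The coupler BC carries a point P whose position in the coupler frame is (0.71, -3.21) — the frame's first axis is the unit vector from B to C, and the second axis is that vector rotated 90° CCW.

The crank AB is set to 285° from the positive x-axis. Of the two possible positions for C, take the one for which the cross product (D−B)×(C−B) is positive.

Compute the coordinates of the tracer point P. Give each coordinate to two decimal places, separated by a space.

A=(0,0), D=(12.00,0)
B = A + 1.00·(cos285°, sin285°) = (0.2588, -0.9659)
|BD| = 11.7808
circle(B,5.00) ∩ circle(D,10.00): a=2.7073, h=4.2036
  candidates: C₊=(2.6123,3.4455) cross=49.522; C₋=(3.3017,-4.9334) cross=-49.522
  mode + wants cross > 0 → take C=(2.6123,3.4455) (cross=49.522)
ex = (C−B)/|BC| = (0.4707,0.8823); ey = (-0.8823,0.4707)
P = B + 0.71·ex + -3.21·ey = (3.4252,-1.8505)

3.43 -1.85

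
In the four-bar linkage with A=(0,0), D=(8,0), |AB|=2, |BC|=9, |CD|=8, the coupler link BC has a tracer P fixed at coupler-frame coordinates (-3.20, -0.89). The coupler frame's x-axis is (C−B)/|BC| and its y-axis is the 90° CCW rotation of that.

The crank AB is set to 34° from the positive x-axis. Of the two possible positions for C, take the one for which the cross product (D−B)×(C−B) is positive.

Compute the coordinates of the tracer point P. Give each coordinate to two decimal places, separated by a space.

A=(0,0), D=(8.00,0)
B = A + 2.00·(cos34°, sin34°) = (1.6581, 1.1184)
|BD| = 6.4398
circle(B,9.00) ∩ circle(D,8.00): a=4.5398, h=7.7711
  candidates: C₊=(7.4785,7.9830) cross=50.044; C₋=(4.7793,-7.3231) cross=-50.044
  mode + wants cross > 0 → take C=(7.4785,7.9830) (cross=50.044)
ex = (C−B)/|BC| = (0.6467,0.7627); ey = (-0.7627,0.6467)
P = B + -3.20·ex + -0.89·ey = (0.2674,-1.8979)

0.27 -1.90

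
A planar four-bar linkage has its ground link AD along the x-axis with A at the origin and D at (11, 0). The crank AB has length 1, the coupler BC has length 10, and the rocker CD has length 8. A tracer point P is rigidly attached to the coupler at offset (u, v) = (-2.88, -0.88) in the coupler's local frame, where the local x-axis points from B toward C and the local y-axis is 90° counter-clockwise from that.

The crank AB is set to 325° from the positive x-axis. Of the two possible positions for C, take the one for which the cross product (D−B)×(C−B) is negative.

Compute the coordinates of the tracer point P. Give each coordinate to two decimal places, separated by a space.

-1.88 0.77

A=(0,0), D=(11.00,0)
B = A + 1.00·(cos325°, sin325°) = (0.8192, -0.5736)
|BD| = 10.1970
circle(B,10.00) ∩ circle(D,8.00): a=6.8637, h=7.2725
  candidates: C₊=(7.2629,7.0735) cross=74.158; C₋=(8.0811,-7.4485) cross=-74.158
  mode - wants cross < 0 → take C=(8.0811,-7.4485) (cross=-74.158)
ex = (C−B)/|BC| = (0.7262,-0.6875); ey = (0.6875,0.7262)
P = B + -2.88·ex + -0.88·ey = (-1.8773,0.7673)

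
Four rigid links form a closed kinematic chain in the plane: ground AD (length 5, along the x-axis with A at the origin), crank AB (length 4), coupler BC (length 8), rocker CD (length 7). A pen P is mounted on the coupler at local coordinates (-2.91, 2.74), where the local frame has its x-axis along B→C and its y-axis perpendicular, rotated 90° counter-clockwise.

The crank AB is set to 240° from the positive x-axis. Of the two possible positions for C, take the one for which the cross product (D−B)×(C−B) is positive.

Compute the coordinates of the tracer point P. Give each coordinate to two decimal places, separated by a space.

A=(0,0), D=(5.00,0)
B = A + 4.00·(cos240°, sin240°) = (-2.0000, -3.4641)
|BD| = 7.8102
circle(B,8.00) ∩ circle(D,7.00): a=4.8654, h=6.3504
  candidates: C₊=(-0.4560,4.3855) cross=49.598; C₋=(5.1773,-6.9978) cross=-49.598
  mode + wants cross > 0 → take C=(-0.4560,4.3855) (cross=49.598)
ex = (C−B)/|BC| = (0.1930,0.9812); ey = (-0.9812,0.1930)
P = B + -2.91·ex + 2.74·ey = (-5.2501,-5.7906)

-5.25 -5.79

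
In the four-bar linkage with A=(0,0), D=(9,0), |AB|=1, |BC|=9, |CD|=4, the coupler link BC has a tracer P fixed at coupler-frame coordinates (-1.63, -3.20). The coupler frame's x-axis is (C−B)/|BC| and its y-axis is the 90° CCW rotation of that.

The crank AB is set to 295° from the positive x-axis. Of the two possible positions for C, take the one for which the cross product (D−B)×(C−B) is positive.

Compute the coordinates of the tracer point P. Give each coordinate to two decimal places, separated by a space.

A=(0,0), D=(9.00,0)
B = A + 1.00·(cos295°, sin295°) = (0.4226, -0.9063)
|BD| = 8.6251
circle(B,9.00) ∩ circle(D,4.00): a=8.0806, h=3.9628
  candidates: C₊=(8.0421,3.8836) cross=34.179; C₋=(8.8749,-3.9980) cross=-34.179
  mode + wants cross > 0 → take C=(8.0421,3.8836) (cross=34.179)
ex = (C−B)/|BC| = (0.8466,0.5322); ey = (-0.5322,0.8466)
P = B + -1.63·ex + -3.20·ey = (0.7457,-4.4830)

0.75 -4.48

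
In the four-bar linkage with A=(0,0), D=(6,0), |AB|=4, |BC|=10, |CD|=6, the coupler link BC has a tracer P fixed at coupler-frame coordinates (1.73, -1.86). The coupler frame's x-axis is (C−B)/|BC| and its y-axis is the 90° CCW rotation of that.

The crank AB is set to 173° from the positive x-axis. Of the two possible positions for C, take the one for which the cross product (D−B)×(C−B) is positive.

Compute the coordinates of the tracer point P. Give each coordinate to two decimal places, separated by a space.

-1.52 -0.17

A=(0,0), D=(6.00,0)
B = A + 4.00·(cos173°, sin173°) = (-3.9702, 0.4875)
|BD| = 9.9821
circle(B,10.00) ∩ circle(D,6.00): a=8.1968, h=5.7282
  candidates: C₊=(4.4966,5.8086) cross=57.180; C₋=(3.9371,-5.6342) cross=-57.180
  mode + wants cross > 0 → take C=(4.4966,5.8086) (cross=57.180)
ex = (C−B)/|BC| = (0.8467,0.5321); ey = (-0.5321,0.8467)
P = B + 1.73·ex + -1.86·ey = (-1.5157,-0.1668)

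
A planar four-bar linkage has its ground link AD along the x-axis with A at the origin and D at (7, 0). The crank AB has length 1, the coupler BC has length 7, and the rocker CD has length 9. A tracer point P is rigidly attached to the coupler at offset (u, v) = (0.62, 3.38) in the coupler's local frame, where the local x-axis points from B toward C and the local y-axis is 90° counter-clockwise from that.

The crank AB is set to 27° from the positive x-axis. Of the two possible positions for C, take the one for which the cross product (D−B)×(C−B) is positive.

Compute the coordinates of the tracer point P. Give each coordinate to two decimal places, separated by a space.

-2.37 1.54

A=(0,0), D=(7.00,0)
B = A + 1.00·(cos27°, sin27°) = (0.8910, 0.4540)
|BD| = 6.1258
circle(B,7.00) ∩ circle(D,9.00): a=0.4510, h=6.9855
  candidates: C₊=(1.8585,7.3868) cross=42.792; C₋=(0.8231,-6.5457) cross=-42.792
  mode + wants cross > 0 → take C=(1.8585,7.3868) (cross=42.792)
ex = (C−B)/|BC| = (0.1382,0.9904); ey = (-0.9904,0.1382)
P = B + 0.62·ex + 3.38·ey = (-2.3709,1.5352)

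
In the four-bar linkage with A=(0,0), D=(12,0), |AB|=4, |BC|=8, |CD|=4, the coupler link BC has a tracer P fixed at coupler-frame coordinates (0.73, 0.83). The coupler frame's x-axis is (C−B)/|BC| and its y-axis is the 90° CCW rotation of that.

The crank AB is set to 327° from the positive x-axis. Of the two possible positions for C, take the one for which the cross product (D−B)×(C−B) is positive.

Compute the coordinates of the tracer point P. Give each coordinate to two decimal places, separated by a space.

A=(0,0), D=(12.00,0)
B = A + 4.00·(cos327°, sin327°) = (3.3547, -2.1786)
|BD| = 8.9156
circle(B,8.00) ∩ circle(D,4.00): a=7.1497, h=3.5891
  candidates: C₊=(9.4106,3.0488) cross=31.999; C₋=(11.1647,-3.9118) cross=-31.999
  mode + wants cross > 0 → take C=(9.4106,3.0488) (cross=31.999)
ex = (C−B)/|BC| = (0.7570,0.6534); ey = (-0.6534,0.7570)
P = B + 0.73·ex + 0.83·ey = (3.3649,-1.0733)

3.36 -1.07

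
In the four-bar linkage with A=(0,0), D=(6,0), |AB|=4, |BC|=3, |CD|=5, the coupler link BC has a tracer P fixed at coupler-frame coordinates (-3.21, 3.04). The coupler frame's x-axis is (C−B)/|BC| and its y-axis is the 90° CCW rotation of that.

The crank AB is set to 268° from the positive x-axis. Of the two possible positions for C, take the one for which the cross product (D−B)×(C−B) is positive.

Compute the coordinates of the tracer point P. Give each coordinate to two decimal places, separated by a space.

-4.28 -5.56

A=(0,0), D=(6.00,0)
B = A + 4.00·(cos268°, sin268°) = (-0.1396, -3.9976)
|BD| = 7.3263
circle(B,3.00) ∩ circle(D,5.00): a=2.5712, h=1.5456
  candidates: C₊=(1.1718,-1.2994) cross=11.324; C₋=(2.8585,-3.8898) cross=-11.324
  mode + wants cross > 0 → take C=(1.1718,-1.2994) (cross=11.324)
ex = (C−B)/|BC| = (0.4371,0.8994); ey = (-0.8994,0.4371)
P = B + -3.21·ex + 3.04·ey = (-4.2770,-5.5558)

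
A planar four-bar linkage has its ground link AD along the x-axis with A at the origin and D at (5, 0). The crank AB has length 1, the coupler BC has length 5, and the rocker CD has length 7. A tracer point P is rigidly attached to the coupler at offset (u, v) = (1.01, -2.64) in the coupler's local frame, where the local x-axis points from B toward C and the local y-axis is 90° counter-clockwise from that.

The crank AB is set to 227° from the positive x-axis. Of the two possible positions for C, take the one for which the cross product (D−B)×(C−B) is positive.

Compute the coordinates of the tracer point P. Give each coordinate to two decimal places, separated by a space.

1.98 0.21

A=(0,0), D=(5.00,0)
B = A + 1.00·(cos227°, sin227°) = (-0.6820, -0.7314)
|BD| = 5.7289
circle(B,5.00) ∩ circle(D,7.00): a=0.7698, h=4.9404
  candidates: C₊=(-0.5492,4.2669) cross=28.303; C₋=(0.7122,-5.5330) cross=-28.303
  mode + wants cross > 0 → take C=(-0.5492,4.2669) (cross=28.303)
ex = (C−B)/|BC| = (0.0266,0.9996); ey = (-0.9996,0.0266)
P = B + 1.01·ex + -2.64·ey = (1.9839,0.2082)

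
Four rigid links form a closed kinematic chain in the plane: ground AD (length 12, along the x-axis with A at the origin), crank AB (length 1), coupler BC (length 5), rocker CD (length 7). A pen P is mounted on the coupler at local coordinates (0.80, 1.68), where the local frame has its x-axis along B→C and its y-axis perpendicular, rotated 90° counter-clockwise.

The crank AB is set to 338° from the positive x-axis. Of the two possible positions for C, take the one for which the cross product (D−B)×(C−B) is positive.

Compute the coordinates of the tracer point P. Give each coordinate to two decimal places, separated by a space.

A=(0,0), D=(12.00,0)
B = A + 1.00·(cos338°, sin338°) = (0.9272, -0.3746)
|BD| = 11.0792
circle(B,5.00) ∩ circle(D,7.00): a=4.4565, h=2.2671
  candidates: C₊=(5.3044,2.0419) cross=25.118; C₋=(5.4578,-2.4898) cross=-25.118
  mode + wants cross > 0 → take C=(5.3044,2.0419) (cross=25.118)
ex = (C−B)/|BC| = (0.8755,0.4833); ey = (-0.4833,0.8755)
P = B + 0.80·ex + 1.68·ey = (0.8156,1.4828)

0.82 1.48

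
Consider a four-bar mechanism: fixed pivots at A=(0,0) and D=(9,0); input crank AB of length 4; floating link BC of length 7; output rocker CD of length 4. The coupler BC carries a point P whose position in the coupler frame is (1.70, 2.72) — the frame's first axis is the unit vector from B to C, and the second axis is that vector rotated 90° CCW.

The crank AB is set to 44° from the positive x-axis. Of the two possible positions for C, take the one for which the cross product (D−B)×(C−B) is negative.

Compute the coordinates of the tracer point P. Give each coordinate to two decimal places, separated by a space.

6.08 2.77

A=(0,0), D=(9.00,0)
B = A + 4.00·(cos44°, sin44°) = (2.8774, 2.7786)
|BD| = 6.7237
circle(B,7.00) ∩ circle(D,4.00): a=5.8158, h=3.8956
  candidates: C₊=(9.7833,3.9226) cross=26.193; C₋=(6.5634,-3.1722) cross=-26.193
  mode - wants cross < 0 → take C=(6.5634,-3.1722) (cross=-26.193)
ex = (C−B)/|BC| = (0.5266,-0.8501); ey = (0.8501,0.5266)
P = B + 1.70·ex + 2.72·ey = (6.0849,2.7657)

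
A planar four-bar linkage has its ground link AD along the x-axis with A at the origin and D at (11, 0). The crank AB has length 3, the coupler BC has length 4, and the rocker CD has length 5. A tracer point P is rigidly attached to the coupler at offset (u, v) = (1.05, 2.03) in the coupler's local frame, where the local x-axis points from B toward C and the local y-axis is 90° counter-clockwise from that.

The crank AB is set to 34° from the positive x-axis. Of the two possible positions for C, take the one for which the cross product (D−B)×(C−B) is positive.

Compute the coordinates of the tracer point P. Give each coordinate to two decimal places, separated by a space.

3.31 3.81

A=(0,0), D=(11.00,0)
B = A + 3.00·(cos34°, sin34°) = (2.4871, 1.6776)
|BD| = 8.6766
circle(B,4.00) ∩ circle(D,5.00): a=3.8197, h=1.1875
  candidates: C₊=(6.4643,2.1041) cross=10.303; C₋=(6.0051,-0.2260) cross=-10.303
  mode + wants cross > 0 → take C=(6.4643,2.1041) (cross=10.303)
ex = (C−B)/|BC| = (0.9943,0.1066); ey = (-0.1066,0.9943)
P = B + 1.05·ex + 2.03·ey = (3.3146,3.8080)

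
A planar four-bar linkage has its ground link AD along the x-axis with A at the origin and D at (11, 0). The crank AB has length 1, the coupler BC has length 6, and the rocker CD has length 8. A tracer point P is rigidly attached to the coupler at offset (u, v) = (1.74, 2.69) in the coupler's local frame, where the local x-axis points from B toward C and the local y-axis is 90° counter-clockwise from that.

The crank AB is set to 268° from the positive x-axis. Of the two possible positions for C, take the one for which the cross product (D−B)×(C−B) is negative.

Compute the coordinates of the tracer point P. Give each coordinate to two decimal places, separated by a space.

3.02 -0.02

A=(0,0), D=(11.00,0)
B = A + 1.00·(cos268°, sin268°) = (-0.0349, -0.9994)
|BD| = 11.0801
circle(B,6.00) ∩ circle(D,8.00): a=4.2765, h=4.2085
  candidates: C₊=(3.8446,3.5777) cross=46.631; C₋=(4.6038,-4.8050) cross=-46.631
  mode - wants cross < 0 → take C=(4.6038,-4.8050) (cross=-46.631)
ex = (C−B)/|BC| = (0.7731,-0.6343); ey = (0.6343,0.7731)
P = B + 1.74·ex + 2.69·ey = (3.0165,-0.0234)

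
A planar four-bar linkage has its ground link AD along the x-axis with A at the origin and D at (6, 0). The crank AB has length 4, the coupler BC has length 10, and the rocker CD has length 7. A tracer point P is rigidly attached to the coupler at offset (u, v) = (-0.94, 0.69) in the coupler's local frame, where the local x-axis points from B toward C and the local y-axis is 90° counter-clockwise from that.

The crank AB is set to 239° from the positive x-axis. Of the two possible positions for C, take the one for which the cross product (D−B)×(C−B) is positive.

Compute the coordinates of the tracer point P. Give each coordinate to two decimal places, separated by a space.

-3.07 -4.01

A=(0,0), D=(6.00,0)
B = A + 4.00·(cos239°, sin239°) = (-2.0602, -3.4287)
|BD| = 8.7591
circle(B,10.00) ∩ circle(D,7.00): a=7.2908, h=6.8443
  candidates: C₊=(1.9697,5.7234) cross=59.950; C₋=(7.3280,-6.8729) cross=-59.950
  mode + wants cross > 0 → take C=(1.9697,5.7234) (cross=59.950)
ex = (C−B)/|BC| = (0.4030,0.9152); ey = (-0.9152,0.4030)
P = B + -0.94·ex + 0.69·ey = (-3.0705,-4.0109)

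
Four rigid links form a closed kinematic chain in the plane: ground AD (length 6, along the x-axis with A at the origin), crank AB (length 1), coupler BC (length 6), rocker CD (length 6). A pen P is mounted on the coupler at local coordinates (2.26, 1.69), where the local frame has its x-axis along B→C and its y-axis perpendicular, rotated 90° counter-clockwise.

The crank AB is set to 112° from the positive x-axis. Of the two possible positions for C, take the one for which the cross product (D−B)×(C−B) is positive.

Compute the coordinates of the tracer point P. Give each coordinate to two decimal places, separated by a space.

-0.18 3.74

A=(0,0), D=(6.00,0)
B = A + 1.00·(cos112°, sin112°) = (-0.3746, 0.9272)
|BD| = 6.4417
circle(B,6.00) ∩ circle(D,6.00): a=3.2208, h=5.0622
  candidates: C₊=(3.5413,5.4731) cross=32.609; C₋=(2.0841,-4.5459) cross=-32.609
  mode + wants cross > 0 → take C=(3.5413,5.4731) (cross=32.609)
ex = (C−B)/|BC| = (0.6527,0.7577); ey = (-0.7577,0.6527)
P = B + 2.26·ex + 1.69·ey = (-0.1800,3.7425)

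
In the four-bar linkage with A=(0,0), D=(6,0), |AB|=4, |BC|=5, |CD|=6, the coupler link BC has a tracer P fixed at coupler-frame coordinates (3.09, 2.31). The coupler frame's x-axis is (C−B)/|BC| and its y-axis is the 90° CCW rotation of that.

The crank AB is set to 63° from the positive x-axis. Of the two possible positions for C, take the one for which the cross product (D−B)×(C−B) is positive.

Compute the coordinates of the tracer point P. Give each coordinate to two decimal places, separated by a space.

3.39 7.09

A=(0,0), D=(6.00,0)
B = A + 4.00·(cos63°, sin63°) = (1.8160, 3.5640)
|BD| = 5.4962
circle(B,5.00) ∩ circle(D,6.00): a=1.7474, h=4.6847
  candidates: C₊=(6.1840,5.9972) cross=25.748; C₋=(0.1084,-1.1354) cross=-25.748
  mode + wants cross > 0 → take C=(6.1840,5.9972) (cross=25.748)
ex = (C−B)/|BC| = (0.8736,0.4866); ey = (-0.4866,0.8736)
P = B + 3.09·ex + 2.31·ey = (3.3913,7.0857)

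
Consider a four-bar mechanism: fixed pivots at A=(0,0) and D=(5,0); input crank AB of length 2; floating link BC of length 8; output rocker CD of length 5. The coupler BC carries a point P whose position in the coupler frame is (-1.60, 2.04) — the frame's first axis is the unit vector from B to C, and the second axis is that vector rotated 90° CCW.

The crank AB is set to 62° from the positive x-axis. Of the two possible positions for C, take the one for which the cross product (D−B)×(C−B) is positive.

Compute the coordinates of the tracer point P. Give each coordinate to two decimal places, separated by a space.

A=(0,0), D=(5.00,0)
B = A + 2.00·(cos62°, sin62°) = (0.9389, 1.7659)
|BD| = 4.4284
circle(B,8.00) ∩ circle(D,5.00): a=6.6176, h=4.4953
  candidates: C₊=(8.8002,3.2494) cross=19.907; C₋=(5.2151,-4.9954) cross=-19.907
  mode + wants cross > 0 → take C=(8.8002,3.2494) (cross=19.907)
ex = (C−B)/|BC| = (0.9827,0.1854); ey = (-0.1854,0.9827)
P = B + -1.60·ex + 2.04·ey = (-1.0116,3.4738)

-1.01 3.47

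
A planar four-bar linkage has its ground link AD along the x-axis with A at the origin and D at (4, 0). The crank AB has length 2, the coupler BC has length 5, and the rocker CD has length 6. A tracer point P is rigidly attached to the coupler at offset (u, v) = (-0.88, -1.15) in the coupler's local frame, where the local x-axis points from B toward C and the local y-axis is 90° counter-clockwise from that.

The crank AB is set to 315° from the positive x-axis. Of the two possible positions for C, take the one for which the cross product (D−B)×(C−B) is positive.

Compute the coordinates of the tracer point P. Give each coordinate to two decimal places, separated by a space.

2.86 -1.52

A=(0,0), D=(4.00,0)
B = A + 2.00·(cos315°, sin315°) = (1.4142, -1.4142)
|BD| = 2.9473
circle(B,5.00) ∩ circle(D,6.00): a=-0.3925, h=4.9846
  candidates: C₊=(-1.3220,2.7707) cross=14.691; C₋=(3.4616,-5.9758) cross=-14.691
  mode + wants cross > 0 → take C=(-1.3220,2.7707) (cross=14.691)
ex = (C−B)/|BC| = (-0.5472,0.8370); ey = (-0.8370,-0.5472)
P = B + -0.88·ex + -1.15·ey = (2.8583,-1.5214)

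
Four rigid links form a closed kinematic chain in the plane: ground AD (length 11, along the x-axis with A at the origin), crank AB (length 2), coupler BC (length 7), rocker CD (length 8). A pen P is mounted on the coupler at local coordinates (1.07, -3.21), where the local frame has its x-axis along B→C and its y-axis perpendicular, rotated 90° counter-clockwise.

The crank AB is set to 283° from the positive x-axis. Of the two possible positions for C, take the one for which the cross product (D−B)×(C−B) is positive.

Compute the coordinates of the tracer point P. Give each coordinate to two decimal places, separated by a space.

A=(0,0), D=(11.00,0)
B = A + 2.00·(cos283°, sin283°) = (0.4499, -1.9487)
|BD| = 10.7286
circle(B,7.00) ∩ circle(D,8.00): a=4.6652, h=5.2188
  candidates: C₊=(4.0896,4.0306) cross=55.990; C₋=(5.9855,-6.2333) cross=-55.990
  mode + wants cross > 0 → take C=(4.0896,4.0306) (cross=55.990)
ex = (C−B)/|BC| = (0.5200,0.8542); ey = (-0.8542,0.5200)
P = B + 1.07·ex + -3.21·ey = (3.7482,-2.7038)

3.75 -2.70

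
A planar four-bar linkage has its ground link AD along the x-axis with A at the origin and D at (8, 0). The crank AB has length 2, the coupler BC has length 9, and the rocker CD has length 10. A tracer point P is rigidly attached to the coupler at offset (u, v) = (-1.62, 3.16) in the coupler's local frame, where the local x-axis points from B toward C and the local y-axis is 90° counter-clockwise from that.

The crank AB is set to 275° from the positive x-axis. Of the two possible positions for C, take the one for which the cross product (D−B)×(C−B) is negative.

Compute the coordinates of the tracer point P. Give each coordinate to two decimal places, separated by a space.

A=(0,0), D=(8.00,0)
B = A + 2.00·(cos275°, sin275°) = (0.1743, -1.9924)
|BD| = 8.0753
circle(B,9.00) ∩ circle(D,10.00): a=2.8612, h=8.5331
  candidates: C₊=(0.8418,6.9828) cross=68.907; C₋=(5.0524,-9.5557) cross=-68.907
  mode - wants cross < 0 → take C=(5.0524,-9.5557) (cross=-68.907)
ex = (C−B)/|BC| = (0.5420,-0.8404); ey = (0.8404,0.5420)
P = B + -1.62·ex + 3.16·ey = (1.9518,1.0818)

1.95 1.08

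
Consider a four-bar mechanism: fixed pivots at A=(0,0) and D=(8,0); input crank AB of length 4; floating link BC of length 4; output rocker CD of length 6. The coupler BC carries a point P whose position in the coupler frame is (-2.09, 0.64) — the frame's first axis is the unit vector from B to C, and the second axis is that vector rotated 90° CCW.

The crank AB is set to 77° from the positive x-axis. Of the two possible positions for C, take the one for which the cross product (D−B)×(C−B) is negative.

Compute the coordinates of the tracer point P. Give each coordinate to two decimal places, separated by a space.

0.94 6.08

A=(0,0), D=(8.00,0)
B = A + 4.00·(cos77°, sin77°) = (0.8998, 3.8975)
|BD| = 8.0996
circle(B,4.00) ∩ circle(D,6.00): a=2.8152, h=2.8416
  candidates: C₊=(4.7350,5.0339) cross=23.016; C₋=(2.0002,0.0518) cross=-23.016
  mode - wants cross < 0 → take C=(2.0002,0.0518) (cross=-23.016)
ex = (C−B)/|BC| = (0.2751,-0.9614); ey = (0.9614,0.2751)
P = B + -2.09·ex + 0.64·ey = (0.9401,6.0829)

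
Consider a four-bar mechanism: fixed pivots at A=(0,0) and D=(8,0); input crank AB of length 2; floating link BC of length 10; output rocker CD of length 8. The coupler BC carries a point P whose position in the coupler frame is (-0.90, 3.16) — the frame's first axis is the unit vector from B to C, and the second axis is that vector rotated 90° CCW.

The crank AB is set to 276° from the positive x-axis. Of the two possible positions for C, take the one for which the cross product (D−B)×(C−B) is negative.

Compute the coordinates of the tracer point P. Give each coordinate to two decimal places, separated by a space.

1.39 1.08

A=(0,0), D=(8.00,0)
B = A + 2.00·(cos276°, sin276°) = (0.2091, -1.9890)
|BD| = 8.0408
circle(B,10.00) ∩ circle(D,8.00): a=6.2590, h=7.7990
  candidates: C₊=(4.3443,7.1159) cross=62.711; C₋=(8.2028,-7.9974) cross=-62.711
  mode - wants cross < 0 → take C=(8.2028,-7.9974) (cross=-62.711)
ex = (C−B)/|BC| = (0.7994,-0.6008); ey = (0.6008,0.7994)
P = B + -0.90·ex + 3.16·ey = (1.3883,1.0777)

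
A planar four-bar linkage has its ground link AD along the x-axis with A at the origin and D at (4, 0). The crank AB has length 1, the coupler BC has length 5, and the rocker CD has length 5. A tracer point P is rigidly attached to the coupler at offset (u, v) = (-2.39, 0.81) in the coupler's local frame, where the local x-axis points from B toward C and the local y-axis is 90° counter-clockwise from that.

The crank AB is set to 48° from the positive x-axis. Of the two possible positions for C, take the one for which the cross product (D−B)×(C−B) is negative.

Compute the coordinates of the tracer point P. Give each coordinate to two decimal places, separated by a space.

A=(0,0), D=(4.00,0)
B = A + 1.00·(cos48°, sin48°) = (0.6691, 0.7431)
|BD| = 3.4128
circle(B,5.00) ∩ circle(D,5.00): a=1.7064, h=4.6998
  candidates: C₊=(3.3580,4.9586) cross=16.039; C₋=(1.3112,-4.2155) cross=-16.039
  mode - wants cross < 0 → take C=(1.3112,-4.2155) (cross=-16.039)
ex = (C−B)/|BC| = (0.1284,-0.9917); ey = (0.9917,0.1284)
P = B + -2.39·ex + 0.81·ey = (1.1655,3.2174)

1.17 3.22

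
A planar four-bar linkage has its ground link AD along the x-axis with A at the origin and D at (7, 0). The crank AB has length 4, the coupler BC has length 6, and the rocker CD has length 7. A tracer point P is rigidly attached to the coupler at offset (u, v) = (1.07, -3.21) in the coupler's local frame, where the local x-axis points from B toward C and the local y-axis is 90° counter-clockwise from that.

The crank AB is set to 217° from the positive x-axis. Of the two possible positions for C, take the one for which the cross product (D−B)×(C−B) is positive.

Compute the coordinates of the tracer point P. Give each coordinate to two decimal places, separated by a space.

A=(0,0), D=(7.00,0)
B = A + 4.00·(cos217°, sin217°) = (-3.1945, -2.4073)
|BD| = 10.4749
circle(B,6.00) ∩ circle(D,7.00): a=4.6169, h=3.8320
  candidates: C₊=(0.4182,2.3832) cross=40.140; C₋=(2.1794,-5.0756) cross=-40.140
  mode + wants cross > 0 → take C=(0.4182,2.3832) (cross=40.140)
ex = (C−B)/|BC| = (0.6021,0.7984); ey = (-0.7984,0.6021)
P = B + 1.07·ex + -3.21·ey = (0.0126,-3.4858)

0.01 -3.49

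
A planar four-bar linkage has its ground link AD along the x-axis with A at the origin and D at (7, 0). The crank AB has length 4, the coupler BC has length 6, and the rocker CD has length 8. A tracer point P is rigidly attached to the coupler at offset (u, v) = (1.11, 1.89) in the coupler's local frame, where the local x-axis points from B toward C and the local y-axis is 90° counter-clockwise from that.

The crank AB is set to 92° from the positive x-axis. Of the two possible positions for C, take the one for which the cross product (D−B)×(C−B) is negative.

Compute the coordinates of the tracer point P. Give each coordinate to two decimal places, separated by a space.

A=(0,0), D=(7.00,0)
B = A + 4.00·(cos92°, sin92°) = (-0.1396, 3.9976)
|BD| = 8.1826
circle(B,6.00) ∩ circle(D,8.00): a=2.3803, h=5.5076
  candidates: C₊=(4.6281,7.6403) cross=45.067; C₋=(-0.7534,-1.9710) cross=-45.067
  mode - wants cross < 0 → take C=(-0.7534,-1.9710) (cross=-45.067)
ex = (C−B)/|BC| = (-0.1023,-0.9948); ey = (0.9948,-0.1023)
P = B + 1.11·ex + 1.89·ey = (1.6269,2.7000)

1.63 2.70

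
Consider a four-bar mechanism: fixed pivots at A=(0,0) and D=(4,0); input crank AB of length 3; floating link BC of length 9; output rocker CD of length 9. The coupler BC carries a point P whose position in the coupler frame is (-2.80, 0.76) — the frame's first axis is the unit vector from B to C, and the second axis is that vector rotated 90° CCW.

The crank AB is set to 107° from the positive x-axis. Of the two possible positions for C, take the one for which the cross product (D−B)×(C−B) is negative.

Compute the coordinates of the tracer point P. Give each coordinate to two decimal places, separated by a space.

A=(0,0), D=(4.00,0)
B = A + 3.00·(cos107°, sin107°) = (-0.8771, 2.8689)
|BD| = 5.6583
circle(B,9.00) ∩ circle(D,9.00): a=2.8292, h=8.5438
  candidates: C₊=(5.8933,8.7986) cross=48.344; C₋=(-2.7704,-5.9297) cross=-48.344
  mode - wants cross < 0 → take C=(-2.7704,-5.9297) (cross=-48.344)
ex = (C−B)/|BC| = (-0.2104,-0.9776); ey = (0.9776,-0.2104)
P = B + -2.80·ex + 0.76·ey = (0.4549,5.4464)

0.45 5.45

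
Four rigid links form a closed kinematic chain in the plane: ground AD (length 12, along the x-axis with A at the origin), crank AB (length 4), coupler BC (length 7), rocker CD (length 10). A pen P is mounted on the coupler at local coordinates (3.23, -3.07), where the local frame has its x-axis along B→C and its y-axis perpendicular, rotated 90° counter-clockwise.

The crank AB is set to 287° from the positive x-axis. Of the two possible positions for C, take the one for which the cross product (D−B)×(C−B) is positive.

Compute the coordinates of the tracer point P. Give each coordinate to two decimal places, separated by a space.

4.79 -1.23

A=(0,0), D=(12.00,0)
B = A + 4.00·(cos287°, sin287°) = (1.1695, -3.8252)
|BD| = 11.4862
circle(B,7.00) ∩ circle(D,10.00): a=3.5230, h=6.0488
  candidates: C₊=(2.4770,3.0516) cross=69.478; C₋=(6.5058,-8.3555) cross=-69.478
  mode + wants cross > 0 → take C=(2.4770,3.0516) (cross=69.478)
ex = (C−B)/|BC| = (0.1868,0.9824); ey = (-0.9824,0.1868)
P = B + 3.23·ex + -3.07·ey = (4.7888,-1.2255)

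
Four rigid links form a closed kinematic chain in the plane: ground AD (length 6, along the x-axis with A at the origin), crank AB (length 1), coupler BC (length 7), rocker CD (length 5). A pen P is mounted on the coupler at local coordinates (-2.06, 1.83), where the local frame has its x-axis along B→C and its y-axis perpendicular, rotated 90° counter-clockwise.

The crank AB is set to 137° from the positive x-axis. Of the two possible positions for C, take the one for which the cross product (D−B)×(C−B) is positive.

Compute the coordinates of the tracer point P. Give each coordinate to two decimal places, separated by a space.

A=(0,0), D=(6.00,0)
B = A + 1.00·(cos137°, sin137°) = (-0.7314, 0.6820)
|BD| = 6.7658
circle(B,7.00) ∩ circle(D,5.00): a=5.1565, h=4.7339
  candidates: C₊=(4.8761,4.8720) cross=32.029; C₋=(3.9217,-4.5476) cross=-32.029
  mode + wants cross > 0 → take C=(4.8761,4.8720) (cross=32.029)
ex = (C−B)/|BC| = (0.8011,0.5986); ey = (-0.5986,0.8011)
P = B + -2.06·ex + 1.83·ey = (-3.4769,0.9149)

-3.48 0.91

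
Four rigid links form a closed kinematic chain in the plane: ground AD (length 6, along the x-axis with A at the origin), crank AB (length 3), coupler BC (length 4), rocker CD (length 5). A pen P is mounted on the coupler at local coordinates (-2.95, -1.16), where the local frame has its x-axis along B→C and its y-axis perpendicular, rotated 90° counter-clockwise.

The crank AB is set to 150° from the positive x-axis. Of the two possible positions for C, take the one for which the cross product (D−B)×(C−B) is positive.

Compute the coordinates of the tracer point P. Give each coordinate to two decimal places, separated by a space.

-5.41 0.04

A=(0,0), D=(6.00,0)
B = A + 3.00·(cos150°, sin150°) = (-2.5981, 1.5000)
|BD| = 8.7279
circle(B,4.00) ∩ circle(D,5.00): a=3.8484, h=1.0908
  candidates: C₊=(1.3805,1.9132) cross=9.521; C₋=(1.0056,-0.2360) cross=-9.521
  mode + wants cross > 0 → take C=(1.3805,1.9132) (cross=9.521)
ex = (C−B)/|BC| = (0.9946,0.1033); ey = (-0.1033,0.9946)
P = B + -2.95·ex + -1.16·ey = (-5.4125,0.0415)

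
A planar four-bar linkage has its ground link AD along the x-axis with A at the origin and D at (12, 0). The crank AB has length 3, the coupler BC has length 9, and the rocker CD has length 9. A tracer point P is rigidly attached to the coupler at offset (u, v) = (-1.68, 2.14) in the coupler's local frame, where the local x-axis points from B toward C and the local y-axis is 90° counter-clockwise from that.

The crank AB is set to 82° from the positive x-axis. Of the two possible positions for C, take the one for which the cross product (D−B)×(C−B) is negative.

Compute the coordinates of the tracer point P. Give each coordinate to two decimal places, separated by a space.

1.55 5.44

A=(0,0), D=(12.00,0)
B = A + 3.00·(cos82°, sin82°) = (0.4175, 2.9708)
|BD| = 11.9574
circle(B,9.00) ∩ circle(D,9.00): a=5.9787, h=6.7272
  candidates: C₊=(7.8801,8.0017) cross=80.440; C₋=(4.5374,-5.0309) cross=-80.440
  mode - wants cross < 0 → take C=(4.5374,-5.0309) (cross=-80.440)
ex = (C−B)/|BC| = (0.4578,-0.8891); ey = (0.8891,0.4578)
P = B + -1.68·ex + 2.14·ey = (1.5511,5.4441)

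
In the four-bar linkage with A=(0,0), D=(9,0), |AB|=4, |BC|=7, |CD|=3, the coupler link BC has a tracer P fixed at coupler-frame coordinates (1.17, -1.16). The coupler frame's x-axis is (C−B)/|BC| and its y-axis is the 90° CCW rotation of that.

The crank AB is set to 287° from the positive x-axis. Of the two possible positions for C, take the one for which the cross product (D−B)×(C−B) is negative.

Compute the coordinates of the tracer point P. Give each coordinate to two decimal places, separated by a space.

2.49 -4.81

A=(0,0), D=(9.00,0)
B = A + 4.00·(cos287°, sin287°) = (1.1695, -3.8252)
|BD| = 8.7149
circle(B,7.00) ∩ circle(D,3.00): a=6.6524, h=2.1785
  candidates: C₊=(6.1906,1.0522) cross=18.986; C₋=(8.1030,-2.8628) cross=-18.986
  mode - wants cross < 0 → take C=(8.1030,-2.8628) (cross=-18.986)
ex = (C−B)/|BC| = (0.9905,0.1375); ey = (-0.1375,0.9905)
P = B + 1.17·ex + -1.16·ey = (2.4879,-4.8133)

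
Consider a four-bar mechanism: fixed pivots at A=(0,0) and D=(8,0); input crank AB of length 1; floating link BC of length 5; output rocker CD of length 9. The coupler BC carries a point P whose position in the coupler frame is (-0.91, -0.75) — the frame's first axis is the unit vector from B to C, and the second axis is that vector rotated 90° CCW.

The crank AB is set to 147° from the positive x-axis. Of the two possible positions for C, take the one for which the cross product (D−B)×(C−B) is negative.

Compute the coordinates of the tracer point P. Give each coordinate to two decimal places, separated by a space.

-1.75 1.29

A=(0,0), D=(8.00,0)
B = A + 1.00·(cos147°, sin147°) = (-0.8387, 0.5446)
|BD| = 8.8554
circle(B,5.00) ∩ circle(D,9.00): a=1.2658, h=4.8371
  candidates: C₊=(0.7222,5.2947) cross=42.835; C₋=(0.1273,-4.3612) cross=-42.835
  mode - wants cross < 0 → take C=(0.1273,-4.3612) (cross=-42.835)
ex = (C−B)/|BC| = (0.1932,-0.9812); ey = (0.9812,0.1932)
P = B + -0.91·ex + -0.75·ey = (-1.7503,1.2926)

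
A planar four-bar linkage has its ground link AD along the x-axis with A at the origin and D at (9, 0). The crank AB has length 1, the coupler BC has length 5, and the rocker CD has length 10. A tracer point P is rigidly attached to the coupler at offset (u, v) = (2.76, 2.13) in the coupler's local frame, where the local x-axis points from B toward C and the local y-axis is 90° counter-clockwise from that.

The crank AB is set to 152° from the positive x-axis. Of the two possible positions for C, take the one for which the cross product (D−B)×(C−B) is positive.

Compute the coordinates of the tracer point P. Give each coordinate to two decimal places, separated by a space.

-2.16 3.71

A=(0,0), D=(9.00,0)
B = A + 1.00·(cos152°, sin152°) = (-0.8829, 0.4695)
|BD| = 9.8941
circle(B,5.00) ∩ circle(D,10.00): a=1.1569, h=4.8643
  candidates: C₊=(0.5035,5.2734) cross=48.128; C₋=(0.0418,-4.4443) cross=-48.128
  mode + wants cross > 0 → take C=(0.5035,5.2734) (cross=48.128)
ex = (C−B)/|BC| = (0.2773,0.9608); ey = (-0.9608,0.2773)
P = B + 2.76·ex + 2.13·ey = (-2.1641,3.7119)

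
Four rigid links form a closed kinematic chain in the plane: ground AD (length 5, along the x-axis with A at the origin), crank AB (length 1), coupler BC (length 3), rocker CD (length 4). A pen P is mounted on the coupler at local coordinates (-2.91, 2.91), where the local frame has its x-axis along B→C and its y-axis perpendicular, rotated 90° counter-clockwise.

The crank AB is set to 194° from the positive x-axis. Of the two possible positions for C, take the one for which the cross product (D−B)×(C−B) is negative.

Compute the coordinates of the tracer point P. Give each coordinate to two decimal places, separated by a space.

A=(0,0), D=(5.00,0)
B = A + 1.00·(cos194°, sin194°) = (-0.9703, -0.2419)
|BD| = 5.9752
circle(B,3.00) ∩ circle(D,4.00): a=2.4018, h=1.7975
  candidates: C₊=(1.3568,1.6514) cross=10.741; C₋=(1.5024,-1.9407) cross=-10.741
  mode - wants cross < 0 → take C=(1.5024,-1.9407) (cross=-10.741)
ex = (C−B)/|BC| = (0.8242,-0.5663); ey = (0.5663,0.8242)
P = B + -2.91·ex + 2.91·ey = (-1.7209,3.8044)

-1.72 3.80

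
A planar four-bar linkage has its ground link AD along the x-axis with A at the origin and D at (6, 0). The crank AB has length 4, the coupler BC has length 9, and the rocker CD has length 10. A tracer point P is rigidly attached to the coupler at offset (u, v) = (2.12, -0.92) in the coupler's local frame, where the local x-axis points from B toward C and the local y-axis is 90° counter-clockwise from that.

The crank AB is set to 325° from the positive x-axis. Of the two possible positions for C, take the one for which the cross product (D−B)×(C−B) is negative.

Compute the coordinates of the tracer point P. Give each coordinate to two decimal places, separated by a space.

A=(0,0), D=(6.00,0)
B = A + 4.00·(cos325°, sin325°) = (3.2766, -2.2943)
|BD| = 3.5610
circle(B,9.00) ∩ circle(D,10.00): a=-0.8873, h=8.9562
  candidates: C₊=(-3.1723,3.9835) cross=31.893; C₋=(8.3684,-9.7155) cross=-31.893
  mode - wants cross < 0 → take C=(8.3684,-9.7155) (cross=-31.893)
ex = (C−B)/|BC| = (0.5658,-0.8246); ey = (0.8246,0.5658)
P = B + 2.12·ex + -0.92·ey = (3.7174,-4.5629)

3.72 -4.56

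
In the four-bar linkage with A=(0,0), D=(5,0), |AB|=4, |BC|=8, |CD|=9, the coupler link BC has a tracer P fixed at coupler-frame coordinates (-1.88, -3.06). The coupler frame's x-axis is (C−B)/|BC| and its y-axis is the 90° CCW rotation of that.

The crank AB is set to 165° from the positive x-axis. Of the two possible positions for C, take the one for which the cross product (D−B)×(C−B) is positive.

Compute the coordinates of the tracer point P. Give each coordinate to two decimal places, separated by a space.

A=(0,0), D=(5.00,0)
B = A + 4.00·(cos165°, sin165°) = (-3.8637, 1.0353)
|BD| = 8.9240
circle(B,8.00) ∩ circle(D,9.00): a=3.5095, h=7.1891
  candidates: C₊=(0.4561,7.7687) cross=64.155; C₋=(-1.2119,-6.5124) cross=-64.155
  mode + wants cross > 0 → take C=(0.4561,7.7687) (cross=64.155)
ex = (C−B)/|BC| = (0.5400,0.8417); ey = (-0.8417,0.5400)
P = B + -1.88·ex + -3.06·ey = (-2.3033,-2.1994)

-2.30 -2.20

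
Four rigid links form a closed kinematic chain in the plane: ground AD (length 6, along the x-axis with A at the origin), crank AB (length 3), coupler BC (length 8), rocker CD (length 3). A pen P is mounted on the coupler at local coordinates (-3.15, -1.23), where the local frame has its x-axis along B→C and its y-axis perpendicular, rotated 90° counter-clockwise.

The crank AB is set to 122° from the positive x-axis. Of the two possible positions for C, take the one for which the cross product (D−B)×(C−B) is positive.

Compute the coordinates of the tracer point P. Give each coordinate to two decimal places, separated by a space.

-4.67 1.15

A=(0,0), D=(6.00,0)
B = A + 3.00·(cos122°, sin122°) = (-1.5898, 2.5441)
|BD| = 8.0048
circle(B,8.00) ∩ circle(D,3.00): a=7.4378, h=2.9459
  candidates: C₊=(6.3987,2.9734) cross=23.582; C₋=(4.5261,-2.6130) cross=-23.582
  mode + wants cross > 0 → take C=(6.3987,2.9734) (cross=23.582)
ex = (C−B)/|BC| = (0.9986,0.0537); ey = (-0.0537,0.9986)
P = B + -3.15·ex + -1.23·ey = (-4.6692,1.1469)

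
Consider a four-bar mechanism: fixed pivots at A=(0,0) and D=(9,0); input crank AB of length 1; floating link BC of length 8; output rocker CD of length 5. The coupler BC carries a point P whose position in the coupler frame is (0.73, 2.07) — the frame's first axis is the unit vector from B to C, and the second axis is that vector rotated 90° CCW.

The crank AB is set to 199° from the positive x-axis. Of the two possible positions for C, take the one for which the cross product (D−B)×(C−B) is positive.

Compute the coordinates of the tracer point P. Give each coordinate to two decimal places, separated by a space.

A=(0,0), D=(9.00,0)
B = A + 1.00·(cos199°, sin199°) = (-0.9455, -0.3256)
|BD| = 9.9508
circle(B,8.00) ∩ circle(D,5.00): a=6.9351, h=3.9881
  candidates: C₊=(5.8553,3.8873) cross=39.685; C₋=(6.1163,-4.0846) cross=-39.685
  mode + wants cross > 0 → take C=(5.8553,3.8873) (cross=39.685)
ex = (C−B)/|BC| = (0.8501,0.5266); ey = (-0.5266,0.8501)
P = B + 0.73·ex + 2.07·ey = (-1.4150,1.8186)

-1.42 1.82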